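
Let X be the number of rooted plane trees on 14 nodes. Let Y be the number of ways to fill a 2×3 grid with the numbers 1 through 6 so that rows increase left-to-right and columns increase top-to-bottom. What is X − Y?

Rooted ordered (plane) trees on m nodes have m−1 edges and are counted by C_{m−1}; m = 14 gives C_13. So X = C_13 = 742900.
By the hook-length formula (or a Dyck-path bijection), SYT of shape 2×3 number C_3. So Y = C_3 = 5.
X − Y = 742900 − 5 = 742895.

742895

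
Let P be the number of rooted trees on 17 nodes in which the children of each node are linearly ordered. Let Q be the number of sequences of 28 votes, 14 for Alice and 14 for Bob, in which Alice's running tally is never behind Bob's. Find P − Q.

32683230

Rooted ordered (plane) trees on m nodes have m−1 edges and are counted by C_{m−1}; m = 17 gives C_16. So P = C_16 = 35357670.
Ballot sequences with n votes each where one side never trails are Dyck words, counted by C_n; here n = 14. So Q = C_14 = 2674440.
P − Q = 35357670 − 2674440 = 32683230.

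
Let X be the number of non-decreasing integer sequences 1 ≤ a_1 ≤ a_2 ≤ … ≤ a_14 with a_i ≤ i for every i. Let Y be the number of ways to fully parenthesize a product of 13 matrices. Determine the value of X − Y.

2466428

Such sub-staircase sequences of length n are counted by C_n; here n = 14. So X = C_14 = 2674440.
Ways to associate a product of 13 factors correspond to binary trees on 13 leaves, so the count is C_12. So Y = C_12 = 208012.
X − Y = 2674440 − 208012 = 2466428.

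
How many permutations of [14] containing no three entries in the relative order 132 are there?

2674440

Permutations of [n] avoiding any single length-3 pattern are counted by C_n; here n = 14.
C_14 = 2674440.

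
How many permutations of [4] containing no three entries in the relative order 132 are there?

14

For any fixed pattern of length 3, the pattern-avoiding permutations of [4] number C_4.
C_4 = C(8,4)/5 = 70/5 = 14.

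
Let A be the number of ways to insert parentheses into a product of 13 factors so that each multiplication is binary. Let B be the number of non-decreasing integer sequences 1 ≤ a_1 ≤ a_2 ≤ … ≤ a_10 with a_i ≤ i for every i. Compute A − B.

191216

Bracketing 13 factors into binary products is counted by C_{13−1} = C_12. So A = C_12 = 208012.
Weakly increasing sequences with a_i ≤ i biject with Dyck paths of semilength 10, so there are C_10. So B = C_10 = 16796.
A − B = 208012 − 16796 = 191216.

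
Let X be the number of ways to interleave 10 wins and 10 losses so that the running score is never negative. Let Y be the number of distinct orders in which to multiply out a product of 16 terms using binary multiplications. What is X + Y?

Ballot sequences with n votes each where one side never trails are Dyck words, counted by C_n; here n = 10. So X = C_10 = 16796.
Bracketing 16 factors into binary products is counted by C_{16−1} = C_15. So Y = C_15 = 9694845.
X + Y = 16796 + 9694845 = 9711641.

9711641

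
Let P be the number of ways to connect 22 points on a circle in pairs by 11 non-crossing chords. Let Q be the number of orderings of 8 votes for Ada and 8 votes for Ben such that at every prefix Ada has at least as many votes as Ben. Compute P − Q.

Non-crossing perfect matchings of 2n points on a circle are counted by C_n; with 22 points, n = 11. So P = C_11 = 58786.
Ballot sequences with n votes each where one side never trails are Dyck words, counted by C_n; here n = 8. So Q = C_8 = 1430.
P − Q = 58786 − 1430 = 57356.

57356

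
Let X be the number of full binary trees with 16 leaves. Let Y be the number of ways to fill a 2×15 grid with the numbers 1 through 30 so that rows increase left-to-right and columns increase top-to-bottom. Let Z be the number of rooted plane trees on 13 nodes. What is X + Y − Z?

19181678

Full binary trees with 16 leaves have 16−1 = 15 internal nodes, so there are C_15 of them. So X = C_15 = 9694845.
Standard Young tableaux of shape 2×n are counted by C_n; here n = 15. So Y = C_15 = 9694845.
Rooted ordered (plane) trees on m nodes have m−1 edges and are counted by C_{m−1}; m = 13 gives C_12. So Z = C_12 = 208012.
X + Y − Z = 9694845 + 9694845 − 208012 = 19181678.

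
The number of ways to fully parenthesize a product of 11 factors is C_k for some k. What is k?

Ways to associate a product of 11 factors correspond to binary trees on 11 leaves, so the count is C_10.

10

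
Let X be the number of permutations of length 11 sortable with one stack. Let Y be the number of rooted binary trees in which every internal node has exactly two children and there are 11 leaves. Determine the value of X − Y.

Stack-sortable permutations are exactly the 231-avoiding ones, counted by C_n; here n = 11. So X = C_11 = 58786.
Full binary trees with 11 leaves have 11−1 = 10 internal nodes, so there are C_10 of them. So Y = C_10 = 16796.
X − Y = 58786 − 16796 = 41990.

41990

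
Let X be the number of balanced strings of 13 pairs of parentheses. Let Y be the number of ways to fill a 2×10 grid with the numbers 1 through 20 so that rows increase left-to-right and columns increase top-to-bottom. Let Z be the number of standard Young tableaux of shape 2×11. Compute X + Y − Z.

700910

With 13 pairs the number of balanced bracket strings is the Catalan number C_13. So X = C_13 = 742900.
By the hook-length formula (or a Dyck-path bijection), SYT of shape 2×10 number C_10. So Y = C_10 = 16796.
By the hook-length formula (or a Dyck-path bijection), SYT of shape 2×11 number C_11. So Z = C_11 = 58786.
X + Y − Z = 742900 + 16796 − 58786 = 700910.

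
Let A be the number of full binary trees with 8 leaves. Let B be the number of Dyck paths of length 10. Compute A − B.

387

A full binary tree with L leaves has L−1 internal nodes and is counted by C_{L−1}; L = 8 gives C_7. So A = C_7 = 429.
Paths of 5 up- and 5 down-steps that never dip below the axis are Dyck paths; their count is C_5. So B = C_5 = 42.
A − B = 429 − 42 = 387.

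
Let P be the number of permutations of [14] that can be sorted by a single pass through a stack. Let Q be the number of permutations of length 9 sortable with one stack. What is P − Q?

By Knuth's characterisation, the stack-sortable permutations of length 14 are the 231-avoiders, numbering C_14. So P = C_14 = 2674440.
Stack-sortable permutations are exactly the 231-avoiding ones, counted by C_n; here n = 9. So Q = C_9 = 4862.
P − Q = 2674440 − 4862 = 2669578.

2669578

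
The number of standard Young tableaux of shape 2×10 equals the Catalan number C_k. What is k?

10

By the hook-length formula (or a Dyck-path bijection), SYT of shape 2×10 number C_10.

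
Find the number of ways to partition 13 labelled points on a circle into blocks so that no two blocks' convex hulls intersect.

742900

The non-crossing partitions of [13] form a lattice of size C_13.
C_13 = C(26,13)/14 = 10400600/14 = 742900.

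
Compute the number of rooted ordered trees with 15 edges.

9694845

A rooted plane tree with 15 edges has 16 nodes, and the count is C_15.
C_15 = C(30,15)/16 = 155117520/16 = 9694845.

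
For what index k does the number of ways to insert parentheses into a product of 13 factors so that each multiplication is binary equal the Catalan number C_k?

12

Ways to associate a product of 13 factors correspond to binary trees on 13 leaves, so the count is C_12.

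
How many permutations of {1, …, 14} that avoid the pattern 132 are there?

Permutations of [n] avoiding any single length-3 pattern are counted by C_n; here n = 14.
C_14 = C(28,14)/15 = 40116600/15 = 2674440.

2674440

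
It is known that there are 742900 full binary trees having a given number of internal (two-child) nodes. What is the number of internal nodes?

Full binary trees with n internal nodes are counted by C_n. The Catalan number equal to 742900 is C_13.

13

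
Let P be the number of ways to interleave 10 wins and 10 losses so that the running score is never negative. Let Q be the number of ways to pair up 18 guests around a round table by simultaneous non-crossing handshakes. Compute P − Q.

11934

Reading a vote for the leader as '(' and for the other as ')' turns such a sequence into a balanced string of 10 pairs, so the count is C_10. So P = C_10 = 16796.
With 18 = 2·9 people, non-crossing handshake pairings are non-crossing perfect matchings on a circle, counted by C_9. So Q = C_9 = 4862.
P − Q = 16796 − 4862 = 11934.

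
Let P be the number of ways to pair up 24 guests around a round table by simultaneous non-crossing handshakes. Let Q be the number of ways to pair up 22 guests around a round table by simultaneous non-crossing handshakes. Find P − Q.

149226

With 24 = 2·12 people, non-crossing handshake pairings are non-crossing perfect matchings on a circle, counted by C_12. So P = C_12 = 208012.
With 22 = 2·11 people, non-crossing handshake pairings are non-crossing perfect matchings on a circle, counted by C_11. So Q = C_11 = 58786.
P − Q = 208012 − 58786 = 149226.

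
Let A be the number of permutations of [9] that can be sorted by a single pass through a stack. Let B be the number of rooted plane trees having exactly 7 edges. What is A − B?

By Knuth's characterisation, the stack-sortable permutations of length 9 are the 231-avoiders, numbering C_9. So A = C_9 = 4862.
Rooted ordered trees with n edges are counted by C_n; here n = 7. So B = C_7 = 429.
A − B = 4862 − 429 = 4433.

4433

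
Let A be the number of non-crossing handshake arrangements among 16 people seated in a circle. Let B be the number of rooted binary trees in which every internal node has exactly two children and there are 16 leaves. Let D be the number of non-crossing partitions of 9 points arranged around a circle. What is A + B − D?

9691413

With 16 = 2·8 people, non-crossing handshake pairings are non-crossing perfect matchings on a circle, counted by C_8. So A = C_8 = 1430.
Full binary trees with 16 leaves have 16−1 = 15 internal nodes, so there are C_15 of them. So B = C_15 = 9694845.
Non-crossing partitions of an n-element set are counted by C_n; here n = 9. So D = C_9 = 4862.
A + B − D = 1430 + 9694845 − 4862 = 9691413.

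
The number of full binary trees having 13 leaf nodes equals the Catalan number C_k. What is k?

Full binary trees with 13 leaves have 13−1 = 12 internal nodes, so there are C_12 of them.

12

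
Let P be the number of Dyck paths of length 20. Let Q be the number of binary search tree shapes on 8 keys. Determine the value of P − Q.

A Dyck path with 10 up-steps and 10 down-steps has semilength 10, so there are C_10 of them. So P = C_10 = 16796.
There are C_n binary search tree shapes on n keys; with n = 8 that is C_8. So Q = C_8 = 1430.
P − Q = 16796 − 1430 = 15366.

15366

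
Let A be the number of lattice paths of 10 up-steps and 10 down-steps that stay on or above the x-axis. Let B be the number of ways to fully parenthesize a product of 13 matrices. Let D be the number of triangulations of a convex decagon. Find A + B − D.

Dyck paths of semilength n (length 2n) are counted by C_n; here n = 10. So A = C_10 = 16796.
Bracketing 13 factors into binary products is counted by C_{13−1} = C_12. So B = C_12 = 208012.
A convex 10-gon is triangulated into 8 triangles, and the number of such triangulations is the Catalan number C_{10−2} = C_8. So D = C_8 = 1430.
A + B − D = 16796 + 208012 − 1430 = 223378.

223378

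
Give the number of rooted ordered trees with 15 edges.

9694845

Rooted ordered trees with n edges are counted by C_n; here n = 15.
C_15 = C(30,15)/16 = 155117520/16 = 9694845.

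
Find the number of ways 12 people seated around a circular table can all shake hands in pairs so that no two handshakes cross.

Non-crossing handshake pairings of 2n people are counted by C_n; 12 people gives n = 6.
C_6 = 132.

132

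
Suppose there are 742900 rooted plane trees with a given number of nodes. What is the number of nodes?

Rooted ordered trees on m nodes are counted by C_{m−1}; 742900 = C_13.
So the index is 13, and the number of nodes is 13 + 1 = 14.

14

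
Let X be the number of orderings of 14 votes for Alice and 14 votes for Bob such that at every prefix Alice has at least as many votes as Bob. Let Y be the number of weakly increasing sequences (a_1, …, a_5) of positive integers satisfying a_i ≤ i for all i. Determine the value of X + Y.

Reading a vote for the leader as '(' and for the other as ')' turns such a sequence into a balanced string of 14 pairs, so the count is C_14. So X = C_14 = 2674440.
Weakly increasing sequences with a_i ≤ i biject with Dyck paths of semilength 5, so there are C_5. So Y = C_5 = 42.
X + Y = 2674440 + 42 = 2674482.

2674482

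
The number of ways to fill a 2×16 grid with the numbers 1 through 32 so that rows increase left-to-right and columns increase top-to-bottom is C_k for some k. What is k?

16

Standard Young tableaux of shape 2×n are counted by C_n; here n = 16.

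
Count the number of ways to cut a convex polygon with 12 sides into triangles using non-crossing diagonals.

A convex 12-gon is triangulated into 10 triangles, and the number of such triangulations is the Catalan number C_{12−2} = C_10.
C_10 = C(20,10)/11 = 184756/11 = 16796.

16796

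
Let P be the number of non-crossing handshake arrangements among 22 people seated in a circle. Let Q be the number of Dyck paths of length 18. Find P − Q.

With 22 = 2·11 people, non-crossing handshake pairings are non-crossing perfect matchings on a circle, counted by C_11. So P = C_11 = 58786.
A Dyck path with 9 up-steps and 9 down-steps has semilength 9, so there are C_9 of them. So Q = C_9 = 4862.
P − Q = 58786 − 4862 = 53924.

53924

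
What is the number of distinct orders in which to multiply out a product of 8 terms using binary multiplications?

429

Bracketing 8 factors into binary products is counted by C_{8−1} = C_7.
C_7 = C(14,7)/8 = 3432/8 = 429.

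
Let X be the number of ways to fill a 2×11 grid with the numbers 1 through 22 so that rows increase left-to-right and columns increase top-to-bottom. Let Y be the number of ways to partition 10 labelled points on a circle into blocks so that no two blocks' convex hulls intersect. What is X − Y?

41990

Standard Young tableaux of shape 2×n are counted by C_n; here n = 11. So X = C_11 = 58786.
Non-crossing partitions of an n-element set are counted by C_n; here n = 10. So Y = C_10 = 16796.
X − Y = 58786 − 16796 = 41990.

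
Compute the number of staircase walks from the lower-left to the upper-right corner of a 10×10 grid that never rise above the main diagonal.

16796

Sub-diagonal monotone paths from (0,0) to (10,10) biject with Dyck paths of semilength 10, giving C_10.
C_10 = C(20,10)/11 = 184756/11 = 16796.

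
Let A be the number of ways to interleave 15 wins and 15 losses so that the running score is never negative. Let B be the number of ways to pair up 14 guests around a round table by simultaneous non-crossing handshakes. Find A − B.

9694416

Ballot sequences with n votes each where one side never trails are Dyck words, counted by C_n; here n = 15. So A = C_15 = 9694845.
Non-crossing handshake pairings of 2n people are counted by C_n; 14 people gives n = 7. So B = C_7 = 429.
A − B = 9694845 − 429 = 9694416.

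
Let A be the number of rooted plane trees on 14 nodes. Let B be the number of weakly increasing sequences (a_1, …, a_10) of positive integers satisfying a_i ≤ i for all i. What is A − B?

726104

Rooted ordered (plane) trees on m nodes have m−1 edges and are counted by C_{m−1}; m = 14 gives C_13. So A = C_13 = 742900.
Such sub-staircase sequences of length n are counted by C_n; here n = 10. So B = C_10 = 16796.
A − B = 742900 − 16796 = 726104.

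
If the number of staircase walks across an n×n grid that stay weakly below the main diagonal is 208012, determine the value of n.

12

Such diagonal-avoiding paths in an n×n grid are counted by C_n; 208012 = C_12.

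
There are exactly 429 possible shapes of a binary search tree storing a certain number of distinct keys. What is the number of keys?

Binary search tree shapes on n keys are counted by C_n. Since C_7 = 429, the index is 7.

7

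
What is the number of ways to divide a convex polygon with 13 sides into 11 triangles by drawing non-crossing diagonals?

Triangulations of a convex m-gon are counted by C_{m−2}; with m = 13 this is C_11.
C_11 = C_10 · 2(2·10+1)/(10+2) = 16796 · 42/12 = 58786.

58786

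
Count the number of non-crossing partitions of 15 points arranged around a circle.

9694845

Non-crossing partitions of an n-element set are counted by C_n; here n = 15.
C_15 = 9694845.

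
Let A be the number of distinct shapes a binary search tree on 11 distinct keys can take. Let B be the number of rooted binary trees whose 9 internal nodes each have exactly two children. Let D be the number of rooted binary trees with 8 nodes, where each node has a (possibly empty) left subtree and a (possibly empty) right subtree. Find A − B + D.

Rooted binary trees with 11 nodes (each child slot possibly empty) number C_11. So A = C_11 = 58786.
Full binary trees with n internal nodes are counted by C_n; here n = 9. So B = C_9 = 4862.
There are C_n binary search tree shapes on n keys; with n = 8 that is C_8. So D = C_8 = 1430.
A − B + D = 58786 − 4862 + 1430 = 55354.

55354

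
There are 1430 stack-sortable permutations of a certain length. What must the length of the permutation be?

8

Stack-sortable permutations of [n] are counted by C_n; 1430 = C_8.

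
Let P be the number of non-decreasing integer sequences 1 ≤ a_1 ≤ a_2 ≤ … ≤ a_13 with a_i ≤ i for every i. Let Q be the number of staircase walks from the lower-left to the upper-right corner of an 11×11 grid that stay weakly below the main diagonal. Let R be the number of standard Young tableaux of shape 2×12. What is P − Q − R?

Weakly increasing sequences with a_i ≤ i biject with Dyck paths of semilength 13, so there are C_13. So P = C_13 = 742900.
Sub-diagonal monotone paths from (0,0) to (11,11) biject with Dyck paths of semilength 11, giving C_11. So Q = C_11 = 58786.
By the hook-length formula (or a Dyck-path bijection), SYT of shape 2×12 number C_12. So R = C_12 = 208012.
P − Q − R = 742900 − 58786 − 208012 = 476102.

476102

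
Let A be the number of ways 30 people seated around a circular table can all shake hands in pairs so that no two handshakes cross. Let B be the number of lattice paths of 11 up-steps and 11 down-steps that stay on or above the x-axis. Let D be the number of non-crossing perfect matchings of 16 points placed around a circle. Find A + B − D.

9752201

Non-crossing handshake pairings of 2n people are counted by C_n; 30 people gives n = 15. So A = C_15 = 9694845.
A Dyck path with 11 up-steps and 11 down-steps has semilength 11, so there are C_11 of them. So B = C_11 = 58786.
Non-crossing perfect matchings of 2n points on a circle are counted by C_n; with 16 points, n = 8. So D = C_8 = 1430.
A + B − D = 9694845 + 58786 − 1430 = 9752201.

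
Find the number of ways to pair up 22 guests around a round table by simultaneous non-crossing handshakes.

58786

With 22 = 2·11 people, non-crossing handshake pairings are non-crossing perfect matchings on a circle, counted by C_11.
C_11 = C_10 · 2(2·10+1)/(10+2) = 16796 · 42/12 = 58786.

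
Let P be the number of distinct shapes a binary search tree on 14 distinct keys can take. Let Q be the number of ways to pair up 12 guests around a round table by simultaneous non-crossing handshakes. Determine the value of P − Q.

2674308

Rooted binary trees with 14 nodes (each child slot possibly empty) number C_14. So P = C_14 = 2674440.
Non-crossing handshake pairings of 2n people are counted by C_n; 12 people gives n = 6. So Q = C_6 = 132.
P − Q = 2674440 − 132 = 2674308.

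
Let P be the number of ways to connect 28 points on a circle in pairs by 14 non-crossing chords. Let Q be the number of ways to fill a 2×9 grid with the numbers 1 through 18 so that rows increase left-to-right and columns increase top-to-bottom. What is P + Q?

2679302

Non-crossing perfect matchings of 2n points on a circle are counted by C_n; with 28 points, n = 14. So P = C_14 = 2674440.
Standard Young tableaux of shape 2×n are counted by C_n; here n = 9. So Q = C_9 = 4862.
P + Q = 2674440 + 4862 = 2679302.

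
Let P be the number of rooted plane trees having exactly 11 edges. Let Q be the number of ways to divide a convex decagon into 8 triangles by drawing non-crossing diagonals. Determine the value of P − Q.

57356

Rooted ordered trees with n edges are counted by C_n; here n = 11. So P = C_11 = 58786.
A convex 10-gon is triangulated into 8 triangles, and the number of such triangulations is the Catalan number C_{10−2} = C_8. So Q = C_8 = 1430.
P − Q = 58786 − 1430 = 57356.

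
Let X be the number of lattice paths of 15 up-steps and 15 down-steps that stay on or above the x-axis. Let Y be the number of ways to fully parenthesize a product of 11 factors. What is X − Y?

9678049

A Dyck path with 15 up-steps and 15 down-steps has semilength 15, so there are C_15 of them. So X = C_15 = 9694845.
Parenthesizations of m factors correspond to full binary trees with m leaves, counted by C_{m−1}; m = 11 gives C_10. So Y = C_10 = 16796.
X − Y = 9694845 − 16796 = 9678049.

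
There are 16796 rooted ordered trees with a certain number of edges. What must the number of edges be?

Rooted ordered trees with n edges are counted by C_n, and C_10 = 16796.

10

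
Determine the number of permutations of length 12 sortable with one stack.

208012

Stack-sortable permutations are exactly the 231-avoiding ones, counted by C_n; here n = 12.
C_12 = C_11 · 2(2·11+1)/(11+2) = 58786 · 46/13 = 208012.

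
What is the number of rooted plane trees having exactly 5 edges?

42

Rooted ordered trees with n edges are counted by C_n; here n = 5.
C_5 = C(10,5)/6 = 252/6 = 42.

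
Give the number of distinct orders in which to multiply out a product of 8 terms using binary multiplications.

429

Parenthesizations of m factors correspond to full binary trees with m leaves, counted by C_{m−1}; m = 8 gives C_7.
C_7 = C_6 · 2(2·6+1)/(6+2) = 132 · 26/8 = 429.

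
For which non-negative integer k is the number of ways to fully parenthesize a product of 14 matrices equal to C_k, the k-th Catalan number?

Parenthesizations of m factors correspond to full binary trees with m leaves, counted by C_{m−1}; m = 14 gives C_13.

13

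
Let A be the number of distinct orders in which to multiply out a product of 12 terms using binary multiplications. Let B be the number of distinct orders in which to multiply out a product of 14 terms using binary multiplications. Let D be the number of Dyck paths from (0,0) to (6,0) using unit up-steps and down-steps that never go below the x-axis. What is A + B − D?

801681

Parenthesizations of m factors correspond to full binary trees with m leaves, counted by C_{m−1}; m = 12 gives C_11. So A = C_11 = 58786.
Bracketing 14 factors into binary products is counted by C_{14−1} = C_13. So B = C_13 = 742900.
A Dyck path with 3 up-steps and 3 down-steps has semilength 3, so there are C_3 of them. So D = C_3 = 5.
A + B − D = 58786 + 742900 − 5 = 801681.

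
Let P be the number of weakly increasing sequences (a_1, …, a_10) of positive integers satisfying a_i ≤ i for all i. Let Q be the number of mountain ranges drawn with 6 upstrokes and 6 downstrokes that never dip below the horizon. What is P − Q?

16664

Weakly increasing sequences with a_i ≤ i biject with Dyck paths of semilength 10, so there are C_10. So P = C_10 = 16796.
A Dyck path with 6 up-steps and 6 down-steps has semilength 6, so there are C_6 of them. So Q = C_6 = 132.
P − Q = 16796 − 132 = 16664.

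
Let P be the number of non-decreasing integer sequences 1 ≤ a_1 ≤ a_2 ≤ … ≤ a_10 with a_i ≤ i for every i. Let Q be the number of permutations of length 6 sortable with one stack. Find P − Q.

16664

Weakly increasing sequences with a_i ≤ i biject with Dyck paths of semilength 10, so there are C_10. So P = C_10 = 16796.
By Knuth's characterisation, the stack-sortable permutations of length 6 are the 231-avoiders, numbering C_6. So Q = C_6 = 132.
P − Q = 16796 − 132 = 16664.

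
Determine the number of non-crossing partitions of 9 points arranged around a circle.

4862

Non-crossing partitions of an n-element set are counted by C_n; here n = 9.
C_9 = C(18,9)/10 = 48620/10 = 4862.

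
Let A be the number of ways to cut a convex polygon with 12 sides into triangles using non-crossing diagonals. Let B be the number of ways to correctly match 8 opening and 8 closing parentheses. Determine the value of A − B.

The number of triangulations of a 12-gon is the Catalan number C_10 (index = sides − 2). So A = C_10 = 16796.
Balanced strings of n pairs of brackets are counted by C_n; here n = 8. So B = C_8 = 1430.
A − B = 16796 − 1430 = 15366.

15366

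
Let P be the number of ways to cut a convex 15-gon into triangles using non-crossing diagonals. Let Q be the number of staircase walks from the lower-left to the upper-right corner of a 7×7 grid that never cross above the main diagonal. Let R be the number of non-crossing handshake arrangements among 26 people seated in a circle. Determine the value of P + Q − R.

429

Triangulations of a convex m-gon are counted by C_{m−2}; with m = 15 this is C_13. So P = C_13 = 742900.
Sub-diagonal monotone paths from (0,0) to (7,7) biject with Dyck paths of semilength 7, giving C_7. So Q = C_7 = 429.
Non-crossing handshake pairings of 2n people are counted by C_n; 26 people gives n = 13. So R = C_13 = 742900.
P + Q − R = 742900 + 429 − 742900 = 429.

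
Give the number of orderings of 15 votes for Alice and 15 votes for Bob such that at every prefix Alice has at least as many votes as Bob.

9694845

Reading a vote for the leader as '(' and for the other as ')' turns such a sequence into a balanced string of 15 pairs, so the count is C_15.
C_15 = C(30,15)/16 = 155117520/16 = 9694845.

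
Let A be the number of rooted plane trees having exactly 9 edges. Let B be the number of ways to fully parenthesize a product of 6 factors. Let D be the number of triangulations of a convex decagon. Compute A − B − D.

3390

Rooted ordered trees with n edges are counted by C_n; here n = 9. So A = C_9 = 4862.
Bracketing 6 factors into binary products is counted by C_{6−1} = C_5. So B = C_5 = 42.
Triangulations of a convex m-gon are counted by C_{m−2}; with m = 10 this is C_8. So D = C_8 = 1430.
A − B − D = 4862 − 42 − 1430 = 3390.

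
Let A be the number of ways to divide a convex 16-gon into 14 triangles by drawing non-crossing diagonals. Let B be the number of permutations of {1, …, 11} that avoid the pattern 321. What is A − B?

2615654

Triangulations of a convex m-gon are counted by C_{m−2}; with m = 16 this is C_14. So A = C_14 = 2674440.
For any fixed pattern of length 3, the pattern-avoiding permutations of [11] number C_11. So B = C_11 = 58786.
A − B = 2674440 − 58786 = 2615654.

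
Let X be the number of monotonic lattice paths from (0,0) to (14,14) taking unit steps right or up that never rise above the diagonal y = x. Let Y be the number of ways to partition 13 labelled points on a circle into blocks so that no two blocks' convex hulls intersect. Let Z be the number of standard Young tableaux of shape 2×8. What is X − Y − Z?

Sub-diagonal monotone paths from (0,0) to (14,14) biject with Dyck paths of semilength 14, giving C_14. So X = C_14 = 2674440.
The non-crossing partitions of [13] form a lattice of size C_13. So Y = C_13 = 742900.
By the hook-length formula (or a Dyck-path bijection), SYT of shape 2×8 number C_8. So Z = C_8 = 1430.
X − Y − Z = 2674440 − 742900 − 1430 = 1930110.

1930110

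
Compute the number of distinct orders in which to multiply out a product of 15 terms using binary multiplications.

2674440

Bracketing 15 factors into binary products is counted by C_{15−1} = C_14.
C_14 = C(28,14)/15 = 40116600/15 = 2674440.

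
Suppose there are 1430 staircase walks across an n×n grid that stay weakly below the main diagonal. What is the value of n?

8

Such diagonal-avoiding paths in an n×n grid are counted by C_n; 1430 = C_8.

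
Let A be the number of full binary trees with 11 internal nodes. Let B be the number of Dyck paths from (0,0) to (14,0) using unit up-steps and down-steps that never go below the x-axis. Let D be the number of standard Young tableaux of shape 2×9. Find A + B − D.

Full binary trees with n internal nodes are counted by C_n; here n = 11. So A = C_11 = 58786.
Paths of 7 up- and 7 down-steps that never dip below the axis are Dyck paths; their count is C_7. So B = C_7 = 429.
By the hook-length formula (or a Dyck-path bijection), SYT of shape 2×9 number C_9. So D = C_9 = 4862.
A + B − D = 58786 + 429 − 4862 = 54353.

54353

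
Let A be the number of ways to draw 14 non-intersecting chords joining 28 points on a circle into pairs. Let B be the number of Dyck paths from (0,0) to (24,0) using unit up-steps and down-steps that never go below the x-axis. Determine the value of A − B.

2466428

Non-crossing perfect matchings of 2n points on a circle are counted by C_n; with 28 points, n = 14. So A = C_14 = 2674440.
Paths of 12 up- and 12 down-steps that never dip below the axis are Dyck paths; their count is C_12. So B = C_12 = 208012.
A − B = 2674440 − 208012 = 2466428.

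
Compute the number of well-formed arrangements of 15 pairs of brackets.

9694845

With 15 pairs the number of balanced bracket strings is the Catalan number C_15.
C_15 = C(30,15)/16 = 155117520/16 = 9694845.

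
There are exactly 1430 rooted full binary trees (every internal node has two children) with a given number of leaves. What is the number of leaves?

Full binary trees with L leaves are counted by C_{L−1}. Since C_8 = 1430, the index is 8.
So the index is 8, and the number of leaves is 8 + 1 = 9.

9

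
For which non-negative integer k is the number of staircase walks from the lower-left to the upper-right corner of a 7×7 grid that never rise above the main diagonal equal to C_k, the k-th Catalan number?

Monotone paths in an n×n grid that stay weakly below the diagonal are counted by C_n; here n = 7.

7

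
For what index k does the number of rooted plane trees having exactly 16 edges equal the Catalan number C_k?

A rooted plane tree with 16 edges has 17 nodes, and the count is C_16.

16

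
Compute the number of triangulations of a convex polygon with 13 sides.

58786

A convex 13-gon is triangulated into 11 triangles, and the number of such triangulations is the Catalan number C_{13−2} = C_11.
C_11 = C(22,11)/12 = 705432/12 = 58786.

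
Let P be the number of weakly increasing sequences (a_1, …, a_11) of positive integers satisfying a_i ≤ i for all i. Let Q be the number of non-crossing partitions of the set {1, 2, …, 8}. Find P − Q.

57356

Weakly increasing sequences with a_i ≤ i biject with Dyck paths of semilength 11, so there are C_11. So P = C_11 = 58786.
The non-crossing partitions of [8] form a lattice of size C_8. So Q = C_8 = 1430.
P − Q = 58786 − 1430 = 57356.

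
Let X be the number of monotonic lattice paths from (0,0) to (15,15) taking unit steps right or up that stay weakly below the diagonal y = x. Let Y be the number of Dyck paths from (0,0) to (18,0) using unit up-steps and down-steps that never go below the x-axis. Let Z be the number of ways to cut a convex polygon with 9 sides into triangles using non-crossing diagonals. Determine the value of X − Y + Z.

9690412

Sub-diagonal monotone paths from (0,0) to (15,15) biject with Dyck paths of semilength 15, giving C_15. So X = C_15 = 9694845.
Paths of 9 up- and 9 down-steps that never dip below the axis are Dyck paths; their count is C_9. So Y = C_9 = 4862.
A convex 9-gon is triangulated into 7 triangles, and the number of such triangulations is the Catalan number C_{9−2} = C_7. So Z = C_7 = 429.
X − Y + Z = 9694845 − 4862 + 429 = 9690412.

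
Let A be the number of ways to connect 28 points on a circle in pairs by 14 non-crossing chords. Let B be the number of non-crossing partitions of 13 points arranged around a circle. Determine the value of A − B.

Pairing 28 circle points by 14 non-crossing chords gives C_14 matchings. So A = C_14 = 2674440.
Non-crossing partitions of an n-element set are counted by C_n; here n = 13. So B = C_13 = 742900.
A − B = 2674440 − 742900 = 1931540.

1931540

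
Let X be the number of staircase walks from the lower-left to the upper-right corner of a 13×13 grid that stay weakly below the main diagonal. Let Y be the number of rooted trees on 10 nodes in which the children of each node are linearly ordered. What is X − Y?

Monotone paths in an n×n grid that stay weakly below the diagonal are counted by C_n; here n = 13. So X = C_13 = 742900.
Rooted ordered (plane) trees on m nodes have m−1 edges and are counted by C_{m−1}; m = 10 gives C_9. So Y = C_9 = 4862.
X − Y = 742900 − 4862 = 738038.

738038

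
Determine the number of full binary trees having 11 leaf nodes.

16796

A full binary tree with L leaves has L−1 internal nodes and is counted by C_{L−1}; L = 11 gives C_10.
C_10 = 16796.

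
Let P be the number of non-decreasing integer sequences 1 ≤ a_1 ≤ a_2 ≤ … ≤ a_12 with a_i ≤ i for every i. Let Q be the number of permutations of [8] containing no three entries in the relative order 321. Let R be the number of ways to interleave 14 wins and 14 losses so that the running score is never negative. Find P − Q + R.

2881022

Weakly increasing sequences with a_i ≤ i biject with Dyck paths of semilength 12, so there are C_12. So P = C_12 = 208012.
Permutations of [n] avoiding any single length-3 pattern are counted by C_n; here n = 8. So Q = C_8 = 1430.
Reading a vote for the leader as '(' and for the other as ')' turns such a sequence into a balanced string of 14 pairs, so the count is C_14. So R = C_14 = 2674440.
P − Q + R = 208012 − 1430 + 2674440 = 2881022.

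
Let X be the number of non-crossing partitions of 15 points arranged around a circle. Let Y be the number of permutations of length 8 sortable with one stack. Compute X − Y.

9693415

Non-crossing partitions of an n-element set are counted by C_n; here n = 15. So X = C_15 = 9694845.
By Knuth's characterisation, the stack-sortable permutations of length 8 are the 231-avoiders, numbering C_8. So Y = C_8 = 1430.
X − Y = 9694845 − 1430 = 9693415.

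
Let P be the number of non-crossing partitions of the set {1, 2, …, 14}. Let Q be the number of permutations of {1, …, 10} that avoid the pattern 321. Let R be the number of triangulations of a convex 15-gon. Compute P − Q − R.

The non-crossing partitions of [14] form a lattice of size C_14. So P = C_14 = 2674440.
For any fixed pattern of length 3, the pattern-avoiding permutations of [10] number C_10. So Q = C_10 = 16796.
Triangulations of a convex m-gon are counted by C_{m−2}; with m = 15 this is C_13. So R = C_13 = 742900.
P − Q − R = 2674440 − 16796 − 742900 = 1914744.

1914744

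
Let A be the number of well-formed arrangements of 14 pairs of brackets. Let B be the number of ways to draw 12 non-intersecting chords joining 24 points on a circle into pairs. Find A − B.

2466428

With 14 pairs the number of balanced bracket strings is the Catalan number C_14. So A = C_14 = 2674440.
Pairing 24 circle points by 12 non-crossing chords gives C_12 matchings. So B = C_12 = 208012.
A − B = 2674440 − 208012 = 2466428.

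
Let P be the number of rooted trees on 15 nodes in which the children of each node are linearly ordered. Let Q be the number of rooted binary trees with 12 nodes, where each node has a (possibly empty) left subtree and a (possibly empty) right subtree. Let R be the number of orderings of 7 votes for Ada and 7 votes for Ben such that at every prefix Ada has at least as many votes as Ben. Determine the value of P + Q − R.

Rooted ordered (plane) trees on m nodes have m−1 edges and are counted by C_{m−1}; m = 15 gives C_14. So P = C_14 = 2674440.
Binary trees (left/right distinguished) on n nodes are counted by C_n; here n = 12. So Q = C_12 = 208012.
Reading a vote for the leader as '(' and for the other as ')' turns such a sequence into a balanced string of 7 pairs, so the count is C_7. So R = C_7 = 429.
P + Q − R = 2674440 + 208012 − 429 = 2882023.

2882023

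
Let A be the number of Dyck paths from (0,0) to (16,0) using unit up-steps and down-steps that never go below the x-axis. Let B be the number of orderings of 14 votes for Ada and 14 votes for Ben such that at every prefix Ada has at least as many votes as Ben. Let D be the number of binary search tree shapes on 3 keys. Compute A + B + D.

2675875

Paths of 8 up- and 8 down-steps that never dip below the axis are Dyck paths; their count is C_8. So A = C_8 = 1430.
Reading a vote for the leader as '(' and for the other as ')' turns such a sequence into a balanced string of 14 pairs, so the count is C_14. So B = C_14 = 2674440.
Binary trees (left/right distinguished) on n nodes are counted by C_n; here n = 3. So D = C_3 = 5.
A + B + D = 1430 + 2674440 + 5 = 2675875.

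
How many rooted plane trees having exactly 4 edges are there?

A rooted plane tree with 4 edges has 5 nodes, and the count is C_4.
C_4 = C(8,4)/5 = 70/5 = 14.

14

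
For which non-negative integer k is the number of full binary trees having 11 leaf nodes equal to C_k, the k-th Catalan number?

10

A full binary tree with L leaves has L−1 internal nodes and is counted by C_{L−1}; L = 11 gives C_10.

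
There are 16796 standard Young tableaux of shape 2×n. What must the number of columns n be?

Standard Young tableaux of shape 2×n are counted by C_n. The Catalan number equal to 16796 is C_10.

10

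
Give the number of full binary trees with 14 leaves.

742900

Full binary trees with 14 leaves have 14−1 = 13 internal nodes, so there are C_13 of them.
C_13 = 742900.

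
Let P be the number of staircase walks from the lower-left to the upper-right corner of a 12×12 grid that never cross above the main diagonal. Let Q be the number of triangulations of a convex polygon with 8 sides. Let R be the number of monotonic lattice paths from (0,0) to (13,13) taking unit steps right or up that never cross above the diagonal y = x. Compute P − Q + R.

Monotone paths in an n×n grid that stay weakly below the diagonal are counted by C_n; here n = 12. So P = C_12 = 208012.
Triangulations of a convex m-gon are counted by C_{m−2}; with m = 8 this is C_6. So Q = C_6 = 132.
Monotone paths in an n×n grid that stay weakly below the diagonal are counted by C_n; here n = 13. So R = C_13 = 742900.
P − Q + R = 208012 − 132 + 742900 = 950780.

950780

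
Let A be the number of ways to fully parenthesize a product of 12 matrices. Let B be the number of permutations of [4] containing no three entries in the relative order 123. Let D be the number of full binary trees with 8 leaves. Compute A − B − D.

58343

Ways to associate a product of 12 factors correspond to binary trees on 12 leaves, so the count is C_11. So A = C_11 = 58786.
Permutations of [n] avoiding any single length-3 pattern are counted by C_n; here n = 4. So B = C_4 = 14.
A full binary tree with L leaves has L−1 internal nodes and is counted by C_{L−1}; L = 8 gives C_7. So D = C_7 = 429.
A − B − D = 58786 − 14 − 429 = 58343.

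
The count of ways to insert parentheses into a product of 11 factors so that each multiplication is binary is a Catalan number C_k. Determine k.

10

Bracketing 11 factors into binary products is counted by C_{11−1} = C_10.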